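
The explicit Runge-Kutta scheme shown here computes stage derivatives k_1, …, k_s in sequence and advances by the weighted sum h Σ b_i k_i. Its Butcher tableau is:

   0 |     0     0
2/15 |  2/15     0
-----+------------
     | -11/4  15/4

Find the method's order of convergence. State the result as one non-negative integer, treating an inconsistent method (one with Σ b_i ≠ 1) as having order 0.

b = (-11/4, 15/4)
c = (0, 2/15)
Σ b_i: (-11/4)·1 + 15/4·1 = 1 ✓
b·c: 15/4·2/15 = 1/2 ✓; 2 stages ⇒ order 2.

2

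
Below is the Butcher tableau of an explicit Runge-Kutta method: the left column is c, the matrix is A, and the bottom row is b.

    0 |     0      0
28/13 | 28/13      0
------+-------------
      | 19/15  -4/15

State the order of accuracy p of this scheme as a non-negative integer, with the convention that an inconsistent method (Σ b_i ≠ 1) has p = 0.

1

b = (19/15, -4/15)
c = (0, 28/13)
Σ b_i: 19/15·1 + (-4/15)·1 = 1 ✓
b·c: (-4/15)·28/13 = -112/195 ≠ 1/2 ⇒ order 1.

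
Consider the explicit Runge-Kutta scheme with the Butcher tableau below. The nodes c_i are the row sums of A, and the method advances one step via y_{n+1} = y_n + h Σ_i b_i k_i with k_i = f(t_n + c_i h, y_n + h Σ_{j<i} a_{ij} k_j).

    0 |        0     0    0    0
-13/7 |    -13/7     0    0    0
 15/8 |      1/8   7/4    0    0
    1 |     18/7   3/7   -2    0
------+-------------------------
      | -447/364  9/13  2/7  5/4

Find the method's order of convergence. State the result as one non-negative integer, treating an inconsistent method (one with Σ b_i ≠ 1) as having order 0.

b = (-447/364, 9/13, 2/7, 5/4)
c = (0, -13/7, 15/8, 1)
Ac = (0, 0, -13/4, -891/196)
Σ b_i: (-447/364)·1 + 9/13·1 + 2/7·1 + 5/4·1 = 1 ✓
b·c: 9/13·(-13/7) + 2/7·15/8 + 5/4·1 = 1/2 ✓
b·c²: 9/13·169/49 + 2/7·225/64 + 5/4·1 = 7279/1568 ≠ 1/3 ⇒ order 2.
b·Ac: 2/7·(-13/4) + 5/4·(-891/196) = -5183/784 ≠ 1/6

2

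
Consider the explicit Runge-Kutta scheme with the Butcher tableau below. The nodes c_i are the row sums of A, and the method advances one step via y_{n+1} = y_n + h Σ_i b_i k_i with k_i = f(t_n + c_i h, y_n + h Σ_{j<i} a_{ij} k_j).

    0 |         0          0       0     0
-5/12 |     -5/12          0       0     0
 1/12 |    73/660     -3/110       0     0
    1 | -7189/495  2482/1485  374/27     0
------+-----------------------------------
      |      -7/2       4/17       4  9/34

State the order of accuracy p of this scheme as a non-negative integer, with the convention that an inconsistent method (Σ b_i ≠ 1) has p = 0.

b = (-7/2, 4/17, 4, 9/34)
c = (0, -5/12, 1/12, 1)
Ac = (0, 0, 1/88, 136/297)
Σ b_i: (-7/2)·1 + 4/17·1 + 4·1 + 9/34·1 = 1 ✓
b·c: 4/17·(-5/12) + 4·1/12 + 9/34·1 = 1/2 ✓
b·c²: 4/17·25/144 + 4·1/144 + 9/34·1 = 1/3 ✓
b·Ac: 4·1/88 + 9/34·136/297 = 1/6 ✓
b·c³: 4/17·(-125/1728) + 4·1/1728 + 9/34·1 = 1/4 ✓
b·(c∘Ac): 4·1/1056 + 9/34·136/297 = 1/8 ✓
b·Ac²: 4·(-5/1056) + 9/34·17/44 = 1/12 ✓
b·A²c: 9/34·17/108 = 1/24 ✓; 4 stages ⇒ order 4.

4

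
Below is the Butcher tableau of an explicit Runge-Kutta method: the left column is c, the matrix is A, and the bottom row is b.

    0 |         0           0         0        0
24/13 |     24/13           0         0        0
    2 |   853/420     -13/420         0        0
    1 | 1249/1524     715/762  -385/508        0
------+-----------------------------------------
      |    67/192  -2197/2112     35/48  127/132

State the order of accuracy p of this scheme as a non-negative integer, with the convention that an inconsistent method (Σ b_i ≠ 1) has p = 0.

b = (67/192, -2197/2112, 35/48, 127/132)
c = (0, 24/13, 2, 1)
Ac = (0, 0, -2/35, 55/254)
Σ b_i: 67/192·1 + (-2197/2112)·1 + 35/48·1 + 127/132·1 = 1 ✓
b·c: (-2197/2112)·24/13 + 35/48·2 + 127/132·1 = 1/2 ✓
b·c²: (-2197/2112)·576/169 + 35/48·4 + 127/132·1 = 1/3 ✓
b·Ac: 35/48·(-2/35) + 127/132·55/254 = 1/6 ✓
b·c³: (-2197/2112)·13824/2197 + 35/48·8 + 127/132·1 = 1/4 ✓
b·(c∘Ac): 35/48·(-4/35) + 127/132·55/254 = 1/8 ✓
b·Ac²: 35/48·(-48/455) + 127/132·275/1651 = 1/12 ✓
b·A²c: 127/132·11/254 = 1/24 ✓; 4 stages ⇒ order 4.

4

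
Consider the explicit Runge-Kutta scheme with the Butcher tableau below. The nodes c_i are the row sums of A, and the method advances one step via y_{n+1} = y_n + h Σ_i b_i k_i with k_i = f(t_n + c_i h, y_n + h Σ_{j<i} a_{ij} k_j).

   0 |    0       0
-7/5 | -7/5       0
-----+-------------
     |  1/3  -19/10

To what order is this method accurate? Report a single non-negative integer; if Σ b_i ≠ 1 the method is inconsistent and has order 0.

0

b = (1/3, -19/10)
c = (0, -7/5)
Σ b_i: 1/3·1 + (-19/10)·1 = -47/30 ≠ 1 ⇒ order 0.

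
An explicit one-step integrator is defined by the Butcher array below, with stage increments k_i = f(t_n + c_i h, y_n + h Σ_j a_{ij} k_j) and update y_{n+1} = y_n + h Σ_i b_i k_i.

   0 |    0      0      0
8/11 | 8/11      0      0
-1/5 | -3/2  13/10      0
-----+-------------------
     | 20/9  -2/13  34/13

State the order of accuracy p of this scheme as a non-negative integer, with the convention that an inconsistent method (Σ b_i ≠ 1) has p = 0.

0

b = (20/9, -2/13, 34/13)
c = (0, 8/11, -1/5)
Ac = (0, 0, 52/55)
Σ b_i: 20/9·1 + (-2/13)·1 + 34/13·1 = 548/117 ≠ 1 ⇒ order 0.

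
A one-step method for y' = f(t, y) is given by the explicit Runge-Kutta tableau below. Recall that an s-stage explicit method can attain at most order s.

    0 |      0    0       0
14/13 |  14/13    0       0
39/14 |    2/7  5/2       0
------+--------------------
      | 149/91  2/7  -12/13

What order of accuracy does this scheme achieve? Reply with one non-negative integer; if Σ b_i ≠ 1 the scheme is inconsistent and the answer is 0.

b = (149/91, 2/7, -12/13)
c = (0, 14/13, 39/14)
Ac = (0, 0, 35/13)
Σ b_i: 149/91·1 + 2/7·1 + (-12/13)·1 = 1 ✓
b·c: 2/7·14/13 + (-12/13)·39/14 = -206/91 ≠ 1/2 ⇒ order 1.

1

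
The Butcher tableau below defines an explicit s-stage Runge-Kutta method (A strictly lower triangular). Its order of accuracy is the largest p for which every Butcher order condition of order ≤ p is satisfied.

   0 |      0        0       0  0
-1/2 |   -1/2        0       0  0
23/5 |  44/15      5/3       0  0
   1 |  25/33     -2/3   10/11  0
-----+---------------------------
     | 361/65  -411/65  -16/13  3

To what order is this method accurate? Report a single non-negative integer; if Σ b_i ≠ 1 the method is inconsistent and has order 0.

2

b = (361/65, -411/65, -16/13, 3)
c = (0, -1/2, 23/5, 1)
Ac = (0, 0, -5/6, 149/33)
Σ b_i: 361/65·1 + (-411/65)·1 + (-16/13)·1 + 3·1 = 1 ✓
b·c: (-411/65)·(-1/2) + (-16/13)·23/5 + 3·1 = 1/2 ✓
b·c²: (-411/65)·1/4 + (-16/13)·529/25 + 3·1 = -32011/1300 ≠ 1/3 ⇒ order 2.
b·Ac: (-16/13)·(-5/6) + 3·149/33 = 6251/429 ≠ 1/6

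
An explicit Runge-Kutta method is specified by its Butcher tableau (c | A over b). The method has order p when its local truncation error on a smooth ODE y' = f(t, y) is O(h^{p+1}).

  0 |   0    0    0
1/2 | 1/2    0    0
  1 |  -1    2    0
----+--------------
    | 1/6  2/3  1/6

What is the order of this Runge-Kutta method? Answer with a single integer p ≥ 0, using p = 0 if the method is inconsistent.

b = (1/6, 2/3, 1/6)
c = (0, 1/2, 1)
Ac = (0, 0, 1)
Σ b_i: 1/6·1 + 2/3·1 + 1/6·1 = 1 ✓
b·c: 2/3·1/2 + 1/6·1 = 1/2 ✓
b·c²: 2/3·1/4 + 1/6·1 = 1/3 ✓
b·Ac: 1/6·1 = 1/6 ✓; 3 stages ⇒ order 3.

3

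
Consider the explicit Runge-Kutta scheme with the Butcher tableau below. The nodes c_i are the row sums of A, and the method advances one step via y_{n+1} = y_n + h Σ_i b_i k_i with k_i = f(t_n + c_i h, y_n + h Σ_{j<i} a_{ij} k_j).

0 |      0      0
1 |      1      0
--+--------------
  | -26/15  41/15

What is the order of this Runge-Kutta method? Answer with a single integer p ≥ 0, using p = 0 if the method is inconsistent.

1

b = (-26/15, 41/15)
c = (0, 1)
Σ b_i: (-26/15)·1 + 41/15·1 = 1 ✓
b·c: 41/15·1 = 41/15 ≠ 1/2 ⇒ order 1.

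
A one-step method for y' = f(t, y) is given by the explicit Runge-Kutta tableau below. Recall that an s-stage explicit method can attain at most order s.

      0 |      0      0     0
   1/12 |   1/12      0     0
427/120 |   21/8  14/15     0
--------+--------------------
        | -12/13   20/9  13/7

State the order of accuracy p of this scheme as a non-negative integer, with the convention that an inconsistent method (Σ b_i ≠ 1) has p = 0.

0

b = (-12/13, 20/9, 13/7)
c = (0, 1/12, 427/120)
Ac = (0, 0, 7/90)
Σ b_i: (-12/13)·1 + 20/9·1 + 13/7·1 = 2585/819 ≠ 1 ⇒ order 0.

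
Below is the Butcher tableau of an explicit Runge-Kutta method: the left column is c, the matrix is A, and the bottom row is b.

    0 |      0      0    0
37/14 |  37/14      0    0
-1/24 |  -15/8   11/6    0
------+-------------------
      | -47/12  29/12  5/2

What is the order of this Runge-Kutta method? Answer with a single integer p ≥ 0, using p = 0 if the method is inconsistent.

b = (-47/12, 29/12, 5/2)
c = (0, 37/14, -1/24)
Ac = (0, 0, 407/84)
Σ b_i: (-47/12)·1 + 29/12·1 + 5/2·1 = 1 ✓
b·c: 29/12·37/14 + 5/2·(-1/24) = 2111/336 ≠ 1/2 ⇒ order 1.

1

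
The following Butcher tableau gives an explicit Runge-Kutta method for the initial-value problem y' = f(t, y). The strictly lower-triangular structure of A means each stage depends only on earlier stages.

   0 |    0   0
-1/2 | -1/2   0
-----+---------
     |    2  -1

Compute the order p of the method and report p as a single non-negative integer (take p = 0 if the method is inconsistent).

b = (2, -1)
c = (0, -1/2)
Σ b_i: 2·1 + (-1)·1 = 1 ✓
b·c: (-1)·(-1/2) = 1/2 ✓; 2 stages ⇒ order 2.

2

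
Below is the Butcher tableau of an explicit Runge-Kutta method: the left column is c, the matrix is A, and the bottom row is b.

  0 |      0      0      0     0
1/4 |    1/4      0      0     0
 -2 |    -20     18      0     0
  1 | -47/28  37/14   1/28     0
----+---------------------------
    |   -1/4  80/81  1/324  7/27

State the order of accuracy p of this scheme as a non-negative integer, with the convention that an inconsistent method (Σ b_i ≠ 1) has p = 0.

b = (-1/4, 80/81, 1/324, 7/27)
c = (0, 1/4, -2, 1)
Ac = (0, 0, 9/2, 33/56)
Σ b_i: (-1/4)·1 + 80/81·1 + 1/324·1 + 7/27·1 = 1 ✓
b·c: 80/81·1/4 + 1/324·(-2) + 7/27·1 = 1/2 ✓
b·c²: 80/81·1/16 + 1/324·4 + 7/27·1 = 1/3 ✓
b·Ac: 1/324·9/2 + 7/27·33/56 = 1/6 ✓
b·c³: 80/81·1/64 + 1/324·(-8) + 7/27·1 = 1/4 ✓
b·(c∘Ac): 1/324·(-9) + 7/27·33/56 = 1/8 ✓
b·Ac²: 1/324·9/8 + 7/27·69/224 = 1/12 ✓
b·A²c: 7/27·9/56 = 1/24 ✓; 4 stages ⇒ order 4.

4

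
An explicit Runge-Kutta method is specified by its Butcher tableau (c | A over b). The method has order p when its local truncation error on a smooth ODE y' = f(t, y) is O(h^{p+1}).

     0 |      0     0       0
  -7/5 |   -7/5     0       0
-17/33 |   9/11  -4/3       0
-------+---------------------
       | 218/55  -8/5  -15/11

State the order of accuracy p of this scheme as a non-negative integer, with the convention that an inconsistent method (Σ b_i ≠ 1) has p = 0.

b = (218/55, -8/5, -15/11)
c = (0, -7/5, -17/33)
Ac = (0, 0, 28/15)
Σ b_i: 218/55·1 + (-8/5)·1 + (-15/11)·1 = 1 ✓
b·c: (-8/5)·(-7/5) + (-15/11)·(-17/33) = 8901/3025 ≠ 1/2 ⇒ order 1.

1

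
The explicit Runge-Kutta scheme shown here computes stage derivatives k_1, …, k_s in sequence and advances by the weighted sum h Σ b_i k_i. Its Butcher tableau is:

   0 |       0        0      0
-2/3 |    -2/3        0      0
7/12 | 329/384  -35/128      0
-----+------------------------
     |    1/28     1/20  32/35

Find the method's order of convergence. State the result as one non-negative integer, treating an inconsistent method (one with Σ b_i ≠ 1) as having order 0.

3

b = (1/28, 1/20, 32/35)
c = (0, -2/3, 7/12)
Ac = (0, 0, 35/192)
Σ b_i: 1/28·1 + 1/20·1 + 32/35·1 = 1 ✓
b·c: 1/20·(-2/3) + 32/35·7/12 = 1/2 ✓
b·c²: 1/20·4/9 + 32/35·49/144 = 1/3 ✓
b·Ac: 32/35·35/192 = 1/6 ✓; 3 stages ⇒ order 3.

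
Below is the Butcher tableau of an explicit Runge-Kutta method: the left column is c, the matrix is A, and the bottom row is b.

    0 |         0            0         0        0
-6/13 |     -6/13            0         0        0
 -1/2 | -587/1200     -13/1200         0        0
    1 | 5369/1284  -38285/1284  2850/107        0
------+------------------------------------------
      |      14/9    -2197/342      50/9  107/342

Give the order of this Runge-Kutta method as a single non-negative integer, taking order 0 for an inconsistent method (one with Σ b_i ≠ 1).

4

b = (14/9, -2197/342, 50/9, 107/342)
c = (0, -6/13, -1/2, 1)
Ac = (0, 0, 1/200, 95/214)
Σ b_i: 14/9·1 + (-2197/342)·1 + 50/9·1 + 107/342·1 = 1 ✓
b·c: (-2197/342)·(-6/13) + 50/9·(-1/2) + 107/342·1 = 1/2 ✓
b·c²: (-2197/342)·36/169 + 50/9·1/4 + 107/342·1 = 1/3 ✓
b·Ac: 50/9·1/200 + 107/342·95/214 = 1/6 ✓
b·c³: (-2197/342)·(-216/2197) + 50/9·(-1/8) + 107/342·1 = 1/4 ✓
b·(c∘Ac): 50/9·(-1/400) + 107/342·95/214 = 1/8 ✓
b·Ac²: 50/9·(-3/1300) + 107/342·855/2782 = 1/12 ✓
b·A²c: 107/342·57/428 = 1/24 ✓; 4 stages ⇒ order 4.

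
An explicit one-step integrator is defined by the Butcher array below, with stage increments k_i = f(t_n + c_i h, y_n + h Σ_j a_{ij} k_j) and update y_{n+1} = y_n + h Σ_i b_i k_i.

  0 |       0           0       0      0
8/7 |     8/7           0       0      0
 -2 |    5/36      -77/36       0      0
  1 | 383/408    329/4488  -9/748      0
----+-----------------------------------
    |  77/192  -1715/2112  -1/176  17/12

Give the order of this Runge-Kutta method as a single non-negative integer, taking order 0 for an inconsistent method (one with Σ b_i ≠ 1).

b = (77/192, -1715/2112, -1/176, 17/12)
c = (0, 8/7, -2, 1)
Ac = (0, 0, -22/9, 11/102)
Σ b_i: 77/192·1 + (-1715/2112)·1 + (-1/176)·1 + 17/12·1 = 1 ✓
b·c: (-1715/2112)·8/7 + (-1/176)·(-2) + 17/12·1 = 1/2 ✓
b·c²: (-1715/2112)·64/49 + (-1/176)·4 + 17/12·1 = 1/3 ✓
b·Ac: (-1/176)·(-22/9) + 17/12·11/102 = 1/6 ✓
b·c³: (-1715/2112)·512/343 + (-1/176)·(-8) + 17/12·1 = 1/4 ✓
b·(c∘Ac): (-1/176)·44/9 + 17/12·11/102 = 1/8 ✓
b·Ac²: (-1/176)·(-176/63) + 17/12·1/21 = 1/12 ✓
b·A²c: 17/12·1/34 = 1/24 ✓; 4 stages ⇒ order 4.

4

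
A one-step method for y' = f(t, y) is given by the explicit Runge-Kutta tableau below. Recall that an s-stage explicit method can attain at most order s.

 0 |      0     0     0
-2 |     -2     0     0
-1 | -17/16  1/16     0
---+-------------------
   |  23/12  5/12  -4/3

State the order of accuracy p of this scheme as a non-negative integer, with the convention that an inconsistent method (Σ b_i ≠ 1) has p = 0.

b = (23/12, 5/12, -4/3)
c = (0, -2, -1)
Ac = (0, 0, -1/8)
Σ b_i: 23/12·1 + 5/12·1 + (-4/3)·1 = 1 ✓
b·c: 5/12·(-2) + (-4/3)·(-1) = 1/2 ✓
b·c²: 5/12·4 + (-4/3)·1 = 1/3 ✓
b·Ac: (-4/3)·(-1/8) = 1/6 ✓; 3 stages ⇒ order 3.

3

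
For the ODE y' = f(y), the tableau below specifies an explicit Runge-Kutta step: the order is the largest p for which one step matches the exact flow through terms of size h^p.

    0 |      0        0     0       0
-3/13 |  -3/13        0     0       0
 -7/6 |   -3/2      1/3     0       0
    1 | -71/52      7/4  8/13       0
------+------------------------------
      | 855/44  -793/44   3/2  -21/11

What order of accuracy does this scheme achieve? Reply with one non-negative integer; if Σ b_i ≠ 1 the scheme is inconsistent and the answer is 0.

b = (855/44, -793/44, 3/2, -21/11)
c = (0, -3/13, -7/6, 1)
Ac = (0, 0, -1/13, -175/156)
Σ b_i: 855/44·1 + (-793/44)·1 + 3/2·1 + (-21/11)·1 = 1 ✓
b·c: (-793/44)·(-3/13) + 3/2·(-7/6) + (-21/11)·1 = 1/2 ✓
b·c²: (-793/44)·9/169 + 3/2·49/36 + (-21/11)·1 = -2839/3432 ≠ 1/3 ⇒ order 2.
b·Ac: 3/2·(-1/13) + (-21/11)·(-175/156) = 1159/572 ≠ 1/6

2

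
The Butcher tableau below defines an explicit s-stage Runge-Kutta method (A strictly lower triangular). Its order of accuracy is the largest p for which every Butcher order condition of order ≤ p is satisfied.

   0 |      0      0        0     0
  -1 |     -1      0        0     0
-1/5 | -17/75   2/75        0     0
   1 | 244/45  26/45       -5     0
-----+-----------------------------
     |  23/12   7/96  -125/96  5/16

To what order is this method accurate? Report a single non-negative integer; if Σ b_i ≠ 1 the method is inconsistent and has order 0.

b = (23/12, 7/96, -125/96, 5/16)
c = (0, -1, -1/5, 1)
Ac = (0, 0, -2/75, 19/45)
Σ b_i: 23/12·1 + 7/96·1 + (-125/96)·1 + 5/16·1 = 1 ✓
b·c: 7/96·(-1) + (-125/96)·(-1/5) + 5/16·1 = 1/2 ✓
b·c²: 7/96·1 + (-125/96)·1/25 + 5/16·1 = 1/3 ✓
b·Ac: (-125/96)·(-2/75) + 5/16·19/45 = 1/6 ✓
b·c³: 7/96·(-1) + (-125/96)·(-1/125) + 5/16·1 = 1/4 ✓
b·(c∘Ac): (-125/96)·2/375 + 5/16·19/45 = 1/8 ✓
b·Ac²: (-125/96)·2/75 + 5/16·17/45 = 1/12 ✓
b·A²c: 5/16·2/15 = 1/24 ✓; 4 stages ⇒ order 4.

4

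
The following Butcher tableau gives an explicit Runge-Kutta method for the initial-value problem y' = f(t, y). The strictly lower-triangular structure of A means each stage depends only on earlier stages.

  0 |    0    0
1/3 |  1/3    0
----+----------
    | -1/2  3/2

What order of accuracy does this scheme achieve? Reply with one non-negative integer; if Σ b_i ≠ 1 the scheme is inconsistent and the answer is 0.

b = (-1/2, 3/2)
c = (0, 1/3)
Σ b_i: (-1/2)·1 + 3/2·1 = 1 ✓
b·c: 3/2·1/3 = 1/2 ✓; 2 stages ⇒ order 2.

2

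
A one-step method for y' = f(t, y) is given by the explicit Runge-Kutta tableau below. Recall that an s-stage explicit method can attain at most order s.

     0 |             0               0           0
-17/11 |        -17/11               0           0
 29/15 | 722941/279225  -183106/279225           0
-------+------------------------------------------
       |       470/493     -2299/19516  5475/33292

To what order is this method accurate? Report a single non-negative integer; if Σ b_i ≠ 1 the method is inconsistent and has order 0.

3

b = (470/493, -2299/19516, 5475/33292)
c = (0, -17/11, 29/15)
Ac = (0, 0, 16646/16425)
Σ b_i: 470/493·1 + (-2299/19516)·1 + 5475/33292·1 = 1 ✓
b·c: (-2299/19516)·(-17/11) + 5475/33292·29/15 = 1/2 ✓
b·c²: (-2299/19516)·289/121 + 5475/33292·841/225 = 1/3 ✓
b·Ac: 5475/33292·16646/16425 = 1/6 ✓; 3 stages ⇒ order 3.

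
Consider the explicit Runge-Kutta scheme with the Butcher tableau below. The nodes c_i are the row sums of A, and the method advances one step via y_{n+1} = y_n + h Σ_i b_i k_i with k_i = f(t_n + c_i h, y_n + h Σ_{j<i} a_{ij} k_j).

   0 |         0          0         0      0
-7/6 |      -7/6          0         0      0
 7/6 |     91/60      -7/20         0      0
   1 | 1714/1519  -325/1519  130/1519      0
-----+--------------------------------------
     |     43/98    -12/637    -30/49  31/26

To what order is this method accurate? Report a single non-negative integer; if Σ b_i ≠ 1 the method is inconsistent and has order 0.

b = (43/98, -12/637, -30/49, 31/26)
c = (0, -7/6, 7/6, 1)
Ac = (0, 0, 49/120, 65/186)
Σ b_i: 43/98·1 + (-12/637)·1 + (-30/49)·1 + 31/26·1 = 1 ✓
b·c: (-12/637)·(-7/6) + (-30/49)·7/6 + 31/26·1 = 1/2 ✓
b·c²: (-12/637)·49/36 + (-30/49)·49/36 + 31/26·1 = 1/3 ✓
b·Ac: (-30/49)·49/120 + 31/26·65/186 = 1/6 ✓
b·c³: (-12/637)·(-343/216) + (-30/49)·343/216 + 31/26·1 = 1/4 ✓
b·(c∘Ac): (-30/49)·343/720 + 31/26·65/186 = 1/8 ✓
b·Ac²: (-30/49)·(-343/720) + 31/26·(-65/372) = 1/12 ✓
b·A²c: 31/26·13/372 = 1/24 ✓; 4 stages ⇒ order 4.

4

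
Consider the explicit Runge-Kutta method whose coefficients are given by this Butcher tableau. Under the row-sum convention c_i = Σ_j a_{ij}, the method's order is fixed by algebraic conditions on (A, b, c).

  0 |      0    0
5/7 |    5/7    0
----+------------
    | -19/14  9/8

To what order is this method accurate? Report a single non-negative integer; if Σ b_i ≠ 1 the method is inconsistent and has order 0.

0

b = (-19/14, 9/8)
c = (0, 5/7)
Σ b_i: (-19/14)·1 + 9/8·1 = -13/56 ≠ 1 ⇒ order 0.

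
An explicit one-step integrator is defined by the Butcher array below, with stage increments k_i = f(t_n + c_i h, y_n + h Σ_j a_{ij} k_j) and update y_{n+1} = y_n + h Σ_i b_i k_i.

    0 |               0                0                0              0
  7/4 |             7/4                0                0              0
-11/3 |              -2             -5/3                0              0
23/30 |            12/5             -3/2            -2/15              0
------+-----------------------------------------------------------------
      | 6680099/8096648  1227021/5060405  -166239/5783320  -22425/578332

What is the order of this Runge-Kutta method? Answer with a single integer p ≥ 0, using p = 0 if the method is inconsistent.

3

b = (6680099/8096648, 1227021/5060405, -166239/5783320, -22425/578332)
c = (0, 7/4, -11/3, 23/30)
Ac = (0, 0, -35/12, -769/360)
Σ b_i: 6680099/8096648·1 + 1227021/5060405·1 + (-166239/5783320)·1 + (-22425/578332)·1 = 1 ✓
b·c: 1227021/5060405·7/4 + (-166239/5783320)·(-11/3) + (-22425/578332)·23/30 = 1/2 ✓
b·c²: 1227021/5060405·49/16 + (-166239/5783320)·121/9 + (-22425/578332)·529/900 = 1/3 ✓
b·Ac: (-166239/5783320)·(-35/12) + (-22425/578332)·(-769/360) = 1/6 ✓
b·c³: 1227021/5060405·343/64 + (-166239/5783320)·(-1331/27) + (-22425/578332)·12167/27000 = 1123878019/416399040 ≠ 1/4 ⇒ order 3.
b·(c∘Ac): (-166239/5783320)·385/36 + (-22425/578332)·(-17687/10800) = -20312393/83279808 ≠ 1/8
b·Ac²: (-166239/5783320)·(-245/48) + (-22425/578332)·(-27589/4320) = 513146/1301247 ≠ 1/12
b·A²c: (-22425/578332)·7/18 = -52325/3469992 ≠ 1/24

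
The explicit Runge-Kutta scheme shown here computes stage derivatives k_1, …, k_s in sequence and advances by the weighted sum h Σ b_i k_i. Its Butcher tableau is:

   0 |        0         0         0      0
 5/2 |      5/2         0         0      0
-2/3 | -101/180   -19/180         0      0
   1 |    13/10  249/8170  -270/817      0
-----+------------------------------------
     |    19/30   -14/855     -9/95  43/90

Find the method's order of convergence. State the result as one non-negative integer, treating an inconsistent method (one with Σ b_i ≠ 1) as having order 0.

b = (19/30, -14/855, -9/95, 43/90)
c = (0, 5/2, -2/3, 1)
Ac = (0, 0, -19/72, 51/172)
Σ b_i: 19/30·1 + (-14/855)·1 + (-9/95)·1 + 43/90·1 = 1 ✓
b·c: (-14/855)·5/2 + (-9/95)·(-2/3) + 43/90·1 = 1/2 ✓
b·c²: (-14/855)·25/4 + (-9/95)·4/9 + 43/90·1 = 1/3 ✓
b·Ac: (-9/95)·(-19/72) + 43/90·51/172 = 1/6 ✓
b·c³: (-14/855)·125/8 + (-9/95)·(-8/27) + 43/90·1 = 1/4 ✓
b·(c∘Ac): (-9/95)·19/108 + 43/90·51/172 = 1/8 ✓
b·Ac²: (-9/95)·(-95/144) + 43/90·15/344 = 1/12 ✓
b·A²c: 43/90·15/172 = 1/24 ✓; 4 stages ⇒ order 4.

4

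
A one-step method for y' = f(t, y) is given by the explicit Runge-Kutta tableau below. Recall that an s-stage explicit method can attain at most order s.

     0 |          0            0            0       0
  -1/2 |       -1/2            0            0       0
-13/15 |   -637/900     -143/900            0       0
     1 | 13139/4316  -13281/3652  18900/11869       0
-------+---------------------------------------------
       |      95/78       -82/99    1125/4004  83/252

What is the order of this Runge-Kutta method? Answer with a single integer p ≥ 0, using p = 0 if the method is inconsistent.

b = (95/78, -82/99, 1125/4004, 83/252)
c = (0, -1/2, -13/15, 1)
Ac = (0, 0, 143/1800, 291/664)
Σ b_i: 95/78·1 + (-82/99)·1 + 1125/4004·1 + 83/252·1 = 1 ✓
b·c: (-82/99)·(-1/2) + 1125/4004·(-13/15) + 83/252·1 = 1/2 ✓
b·c²: (-82/99)·1/4 + 1125/4004·169/225 + 83/252·1 = 1/3 ✓
b·Ac: 1125/4004·143/1800 + 83/252·291/664 = 1/6 ✓
b·c³: (-82/99)·(-1/8) + 1125/4004·(-2197/3375) + 83/252·1 = 1/4 ✓
b·(c∘Ac): 1125/4004·(-1859/27000) + 83/252·291/664 = 1/8 ✓
b·Ac²: 1125/4004·(-143/3600) + 83/252·381/1328 = 1/12 ✓
b·A²c: 83/252·21/166 = 1/24 ✓; 4 stages ⇒ order 4.

4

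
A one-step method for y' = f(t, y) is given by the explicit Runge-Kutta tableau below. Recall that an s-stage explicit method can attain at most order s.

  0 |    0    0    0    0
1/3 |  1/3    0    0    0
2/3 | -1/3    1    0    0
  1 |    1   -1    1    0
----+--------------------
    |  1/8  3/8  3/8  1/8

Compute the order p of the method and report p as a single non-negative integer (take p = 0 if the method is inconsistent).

4

b = (1/8, 3/8, 3/8, 1/8)
c = (0, 1/3, 2/3, 1)
Ac = (0, 0, 1/3, 1/3)
Σ b_i: 1/8·1 + 3/8·1 + 3/8·1 + 1/8·1 = 1 ✓
b·c: 3/8·1/3 + 3/8·2/3 + 1/8·1 = 1/2 ✓
b·c²: 3/8·1/9 + 3/8·4/9 + 1/8·1 = 1/3 ✓
b·Ac: 3/8·1/3 + 1/8·1/3 = 1/6 ✓
b·c³: 3/8·1/27 + 3/8·8/27 + 1/8·1 = 1/4 ✓
b·(c∘Ac): 3/8·2/9 + 1/8·1/3 = 1/8 ✓
b·Ac²: 3/8·1/9 + 1/8·1/3 = 1/12 ✓
b·A²c: 1/8·1/3 = 1/24 ✓; 4 stages ⇒ order 4.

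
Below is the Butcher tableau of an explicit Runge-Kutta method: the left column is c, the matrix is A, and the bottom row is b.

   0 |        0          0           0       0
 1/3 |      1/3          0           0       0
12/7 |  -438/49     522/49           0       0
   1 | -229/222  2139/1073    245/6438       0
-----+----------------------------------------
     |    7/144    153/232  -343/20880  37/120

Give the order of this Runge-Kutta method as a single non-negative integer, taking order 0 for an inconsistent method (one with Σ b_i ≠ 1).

4

b = (7/144, 153/232, -343/20880, 37/120)
c = (0, 1/3, 12/7, 1)
Ac = (0, 0, 174/49, 27/37)
Σ b_i: 7/144·1 + 153/232·1 + (-343/20880)·1 + 37/120·1 = 1 ✓
b·c: 153/232·1/3 + (-343/20880)·12/7 + 37/120·1 = 1/2 ✓
b·c²: 153/232·1/9 + (-343/20880)·144/49 + 37/120·1 = 1/3 ✓
b·Ac: (-343/20880)·174/49 + 37/120·27/37 = 1/6 ✓
b·c³: 153/232·1/27 + (-343/20880)·1728/343 + 37/120·1 = 1/4 ✓
b·(c∘Ac): (-343/20880)·2088/343 + 37/120·27/37 = 1/8 ✓
b·Ac²: (-343/20880)·58/49 + 37/120·1/3 = 1/12 ✓
b·A²c: 37/120·5/37 = 1/24 ✓; 4 stages ⇒ order 4.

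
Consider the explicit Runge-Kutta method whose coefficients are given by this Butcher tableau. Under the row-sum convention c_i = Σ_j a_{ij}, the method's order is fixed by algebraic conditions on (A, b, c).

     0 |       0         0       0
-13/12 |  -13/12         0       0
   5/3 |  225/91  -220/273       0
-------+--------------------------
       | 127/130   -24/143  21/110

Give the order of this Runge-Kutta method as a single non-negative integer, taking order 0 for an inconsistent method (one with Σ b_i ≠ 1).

b = (127/130, -24/143, 21/110)
c = (0, -13/12, 5/3)
Ac = (0, 0, 55/63)
Σ b_i: 127/130·1 + (-24/143)·1 + 21/110·1 = 1 ✓
b·c: (-24/143)·(-13/12) + 21/110·5/3 = 1/2 ✓
b·c²: (-24/143)·169/144 + 21/110·25/9 = 1/3 ✓
b·Ac: 21/110·55/63 = 1/6 ✓; 3 stages ⇒ order 3.

3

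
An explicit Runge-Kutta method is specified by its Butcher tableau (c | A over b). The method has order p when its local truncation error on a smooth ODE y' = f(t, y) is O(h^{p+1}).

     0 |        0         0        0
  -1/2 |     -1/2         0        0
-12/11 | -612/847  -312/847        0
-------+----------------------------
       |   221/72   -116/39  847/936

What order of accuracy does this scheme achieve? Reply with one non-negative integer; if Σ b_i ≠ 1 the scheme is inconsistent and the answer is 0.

b = (221/72, -116/39, 847/936)
c = (0, -1/2, -12/11)
Ac = (0, 0, 156/847)
Σ b_i: 221/72·1 + (-116/39)·1 + 847/936·1 = 1 ✓
b·c: (-116/39)·(-1/2) + 847/936·(-12/11) = 1/2 ✓
b·c²: (-116/39)·1/4 + 847/936·144/121 = 1/3 ✓
b·Ac: 847/936·156/847 = 1/6 ✓; 3 stages ⇒ order 3.

3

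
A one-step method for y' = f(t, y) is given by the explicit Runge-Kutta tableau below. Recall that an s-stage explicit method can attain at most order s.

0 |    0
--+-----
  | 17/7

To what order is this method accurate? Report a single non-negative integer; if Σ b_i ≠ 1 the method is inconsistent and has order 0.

b = (17/7)
c = (0)
Σ b_i: 17/7·1 = 17/7 ≠ 1 ⇒ order 0.

0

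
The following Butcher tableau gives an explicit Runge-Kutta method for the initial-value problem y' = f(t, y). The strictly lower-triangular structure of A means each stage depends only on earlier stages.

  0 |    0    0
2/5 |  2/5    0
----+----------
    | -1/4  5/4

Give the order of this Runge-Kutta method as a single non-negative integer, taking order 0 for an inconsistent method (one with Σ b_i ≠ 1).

2

b = (-1/4, 5/4)
c = (0, 2/5)
Σ b_i: (-1/4)·1 + 5/4·1 = 1 ✓
b·c: 5/4·2/5 = 1/2 ✓; 2 stages ⇒ order 2.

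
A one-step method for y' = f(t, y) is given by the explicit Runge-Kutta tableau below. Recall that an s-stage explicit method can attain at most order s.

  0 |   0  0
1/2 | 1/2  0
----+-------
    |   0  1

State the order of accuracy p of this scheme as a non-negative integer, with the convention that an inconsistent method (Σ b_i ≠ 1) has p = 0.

2

b = (0, 1)
c = (0, 1/2)
Σ b_i: 1·1 = 1 ✓
b·c: 1·1/2 = 1/2 ✓; 2 stages ⇒ order 2.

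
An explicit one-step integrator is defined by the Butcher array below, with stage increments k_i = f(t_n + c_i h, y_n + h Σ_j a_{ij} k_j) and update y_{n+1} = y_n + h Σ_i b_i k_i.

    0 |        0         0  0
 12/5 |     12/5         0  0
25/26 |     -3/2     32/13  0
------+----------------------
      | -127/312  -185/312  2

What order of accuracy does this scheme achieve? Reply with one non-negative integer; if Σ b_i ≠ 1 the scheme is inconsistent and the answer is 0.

b = (-127/312, -185/312, 2)
c = (0, 12/5, 25/26)
Ac = (0, 0, 384/65)
Σ b_i: (-127/312)·1 + (-185/312)·1 + 2·1 = 1 ✓
b·c: (-185/312)·12/5 + 2·25/26 = 1/2 ✓
b·c²: (-185/312)·144/25 + 2·625/676 = -2647/1690 ≠ 1/3 ⇒ order 2.
b·Ac: 2·384/65 = 768/65 ≠ 1/6

2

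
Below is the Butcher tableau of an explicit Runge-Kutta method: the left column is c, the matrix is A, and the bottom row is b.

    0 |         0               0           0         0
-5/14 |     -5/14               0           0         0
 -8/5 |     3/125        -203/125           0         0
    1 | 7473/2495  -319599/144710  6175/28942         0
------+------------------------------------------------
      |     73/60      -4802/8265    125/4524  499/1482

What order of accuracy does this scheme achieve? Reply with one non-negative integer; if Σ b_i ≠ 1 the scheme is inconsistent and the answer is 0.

b = (73/60, -4802/8265, 125/4524, 499/1482)
c = (0, -5/14, -8/5, 1)
Ac = (0, 0, 29/50, 893/1996)
Σ b_i: 73/60·1 + (-4802/8265)·1 + 125/4524·1 + 499/1482·1 = 1 ✓
b·c: (-4802/8265)·(-5/14) + 125/4524·(-8/5) + 499/1482·1 = 1/2 ✓
b·c²: (-4802/8265)·25/196 + 125/4524·64/25 + 499/1482·1 = 1/3 ✓
b·Ac: 125/4524·29/50 + 499/1482·893/1996 = 1/6 ✓
b·c³: (-4802/8265)·(-125/2744) + 125/4524·(-512/125) + 499/1482·1 = 1/4 ✓
b·(c∘Ac): 125/4524·(-116/125) + 499/1482·893/1996 = 1/8 ✓
b·Ac²: 125/4524·(-29/140) + 499/1482·7391/27944 = 1/12 ✓
b·A²c: 499/1482·247/1996 = 1/24 ✓; 4 stages ⇒ order 4.

4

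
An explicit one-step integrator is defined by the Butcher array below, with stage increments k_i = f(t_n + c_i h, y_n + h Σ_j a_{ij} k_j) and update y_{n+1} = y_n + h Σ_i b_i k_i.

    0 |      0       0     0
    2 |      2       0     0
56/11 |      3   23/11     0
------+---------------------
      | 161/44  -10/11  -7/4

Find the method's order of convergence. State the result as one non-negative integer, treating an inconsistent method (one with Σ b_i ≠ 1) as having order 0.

1

b = (161/44, -10/11, -7/4)
c = (0, 2, 56/11)
Ac = (0, 0, 46/11)
Σ b_i: 161/44·1 + (-10/11)·1 + (-7/4)·1 = 1 ✓
b·c: (-10/11)·2 + (-7/4)·56/11 = -118/11 ≠ 1/2 ⇒ order 1.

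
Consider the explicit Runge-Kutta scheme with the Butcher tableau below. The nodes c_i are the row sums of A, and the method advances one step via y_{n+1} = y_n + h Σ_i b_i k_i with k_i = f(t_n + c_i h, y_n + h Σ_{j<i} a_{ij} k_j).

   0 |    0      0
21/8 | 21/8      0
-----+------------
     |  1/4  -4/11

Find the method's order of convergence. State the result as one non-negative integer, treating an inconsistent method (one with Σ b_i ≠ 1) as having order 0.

0

b = (1/4, -4/11)
c = (0, 21/8)
Σ b_i: 1/4·1 + (-4/11)·1 = -5/44 ≠ 1 ⇒ order 0.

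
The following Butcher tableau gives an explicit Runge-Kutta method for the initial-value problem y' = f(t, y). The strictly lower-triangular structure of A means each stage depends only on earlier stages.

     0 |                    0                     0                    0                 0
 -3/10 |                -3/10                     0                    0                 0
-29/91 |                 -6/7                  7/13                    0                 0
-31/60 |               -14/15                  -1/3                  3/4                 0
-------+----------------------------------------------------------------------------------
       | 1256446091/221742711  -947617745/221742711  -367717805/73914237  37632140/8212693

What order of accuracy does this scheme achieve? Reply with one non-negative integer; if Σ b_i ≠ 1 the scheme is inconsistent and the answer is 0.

b = (1256446091/221742711, -947617745/221742711, -367717805/73914237, 37632140/8212693)
c = (0, -3/10, -29/91, -31/60)
Ac = (0, 0, -21/130, -253/1820)
Σ b_i: 1256446091/221742711·1 + (-947617745/221742711)·1 + (-367717805/73914237)·1 + 37632140/8212693·1 = 1 ✓
b·c: (-947617745/221742711)·(-3/10) + (-367717805/73914237)·(-29/91) + 37632140/8212693·(-31/60) = 1/2 ✓
b·c²: (-947617745/221742711)·9/100 + (-367717805/73914237)·841/8281 + 37632140/8212693·961/3600 = 1/3 ✓
b·Ac: (-367717805/73914237)·(-21/130) + 37632140/8212693·(-253/1820) = 1/6 ✓
b·c³: (-947617745/221742711)·(-27/1000) + (-367717805/73914237)·(-24389/753571) + 37632140/8212693·(-29791/216000) = -2870089852681/8071434680400 ≠ 1/4 ⇒ order 3.
b·(c∘Ac): (-367717805/73914237)·87/1690 + 37632140/8212693·7843/109200 = 35970701/492761580 ≠ 1/8
b·Ac²: (-367717805/73914237)·63/1300 + 37632140/8212693·9558/207025 = -441542233/14947101260 ≠ 1/12
b·A²c: 37632140/8212693·(-63/520) = -9118557/16425386 ≠ 1/24

3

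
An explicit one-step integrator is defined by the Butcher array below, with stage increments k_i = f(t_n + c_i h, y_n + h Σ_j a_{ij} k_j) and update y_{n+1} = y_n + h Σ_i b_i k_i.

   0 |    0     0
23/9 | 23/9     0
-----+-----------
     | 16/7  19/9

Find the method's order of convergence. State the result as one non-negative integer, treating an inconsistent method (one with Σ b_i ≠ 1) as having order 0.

0

b = (16/7, 19/9)
c = (0, 23/9)
Σ b_i: 16/7·1 + 19/9·1 = 277/63 ≠ 1 ⇒ order 0.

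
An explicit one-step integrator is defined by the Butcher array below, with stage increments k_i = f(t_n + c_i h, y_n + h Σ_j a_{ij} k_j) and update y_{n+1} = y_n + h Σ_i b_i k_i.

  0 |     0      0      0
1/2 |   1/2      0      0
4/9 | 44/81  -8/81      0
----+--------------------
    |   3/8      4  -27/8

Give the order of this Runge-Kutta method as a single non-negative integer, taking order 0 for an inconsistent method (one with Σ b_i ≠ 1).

3

b = (3/8, 4, -27/8)
c = (0, 1/2, 4/9)
Ac = (0, 0, -4/81)
Σ b_i: 3/8·1 + 4·1 + (-27/8)·1 = 1 ✓
b·c: 4·1/2 + (-27/8)·4/9 = 1/2 ✓
b·c²: 4·1/4 + (-27/8)·16/81 = 1/3 ✓
b·Ac: (-27/8)·(-4/81) = 1/6 ✓; 3 stages ⇒ order 3.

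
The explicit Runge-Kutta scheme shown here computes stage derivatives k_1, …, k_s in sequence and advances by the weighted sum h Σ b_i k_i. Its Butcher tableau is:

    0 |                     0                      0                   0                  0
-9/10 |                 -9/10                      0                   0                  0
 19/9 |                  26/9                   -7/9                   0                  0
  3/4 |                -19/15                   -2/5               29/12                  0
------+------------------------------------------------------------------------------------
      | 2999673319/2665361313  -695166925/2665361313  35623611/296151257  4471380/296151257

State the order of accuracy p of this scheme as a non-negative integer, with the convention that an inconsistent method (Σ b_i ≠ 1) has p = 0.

b = (2999673319/2665361313, -695166925/2665361313, 35623611/296151257, 4471380/296151257)
c = (0, -9/10, 19/9, 3/4)
Ac = (0, 0, 7/10, 14747/2700)
Σ b_i: 2999673319/2665361313·1 + (-695166925/2665361313)·1 + 35623611/296151257·1 + 4471380/296151257·1 = 1 ✓
b·c: (-695166925/2665361313)·(-9/10) + 35623611/296151257·19/9 + 4471380/296151257·3/4 = 1/2 ✓
b·c²: (-695166925/2665361313)·81/100 + 35623611/296151257·361/81 + 4471380/296151257·9/16 = 1/3 ✓
b·Ac: 35623611/296151257·7/10 + 4471380/296151257·14747/2700 = 1/6 ✓
b·c³: (-695166925/2665361313)·(-729/1000) + 35623611/296151257·6859/729 + 4471380/296151257·27/64 = 849678277183/639686715120 ≠ 1/4 ⇒ order 3.
b·(c∘Ac): 35623611/296151257·133/90 + 4471380/296151257·14747/3600 = 1419205841/5923025140 ≠ 1/8
b·Ac²: 35623611/296151257·(-63/100) + 4471380/296151257·1269259/121500 = 13104577793/159921678780 ≠ 1/12
b·A²c: 4471380/296151257·203/120 = 15128169/592302514 ≠ 1/24

3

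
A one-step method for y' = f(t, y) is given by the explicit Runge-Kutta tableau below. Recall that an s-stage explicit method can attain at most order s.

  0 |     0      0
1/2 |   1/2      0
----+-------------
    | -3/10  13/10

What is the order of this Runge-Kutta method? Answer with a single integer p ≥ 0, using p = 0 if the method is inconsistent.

1

b = (-3/10, 13/10)
c = (0, 1/2)
Σ b_i: (-3/10)·1 + 13/10·1 = 1 ✓
b·c: 13/10·1/2 = 13/20 ≠ 1/2 ⇒ order 1.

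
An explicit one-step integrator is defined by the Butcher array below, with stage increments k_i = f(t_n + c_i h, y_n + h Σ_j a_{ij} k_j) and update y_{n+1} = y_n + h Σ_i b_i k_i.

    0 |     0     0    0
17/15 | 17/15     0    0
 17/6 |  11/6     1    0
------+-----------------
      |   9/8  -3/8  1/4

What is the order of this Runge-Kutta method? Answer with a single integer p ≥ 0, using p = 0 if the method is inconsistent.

b = (9/8, -3/8, 1/4)
c = (0, 17/15, 17/6)
Ac = (0, 0, 17/15)
Σ b_i: 9/8·1 + (-3/8)·1 + 1/4·1 = 1 ✓
b·c: (-3/8)·17/15 + 1/4·17/6 = 17/60 ≠ 1/2 ⇒ order 1.

1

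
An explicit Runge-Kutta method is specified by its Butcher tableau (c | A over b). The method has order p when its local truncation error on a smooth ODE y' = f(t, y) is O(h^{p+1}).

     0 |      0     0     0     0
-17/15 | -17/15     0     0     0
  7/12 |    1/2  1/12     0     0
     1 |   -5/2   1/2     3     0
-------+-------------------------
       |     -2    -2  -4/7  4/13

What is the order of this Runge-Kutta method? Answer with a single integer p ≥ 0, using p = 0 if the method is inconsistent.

b = (-2, -2, -4/7, 4/13)
c = (0, -17/15, 7/12, 1)
Ac = (0, 0, -17/180, 71/60)
Σ b_i: (-2)·1 + (-2)·1 + (-4/7)·1 + 4/13·1 = -388/91 ≠ 1 ⇒ order 0.

0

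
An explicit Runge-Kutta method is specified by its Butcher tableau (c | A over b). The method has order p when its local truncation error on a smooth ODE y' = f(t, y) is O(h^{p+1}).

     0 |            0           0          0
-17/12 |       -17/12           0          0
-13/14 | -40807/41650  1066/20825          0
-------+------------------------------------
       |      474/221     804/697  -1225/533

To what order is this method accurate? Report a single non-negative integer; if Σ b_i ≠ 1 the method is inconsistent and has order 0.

b = (474/221, 804/697, -1225/533)
c = (0, -17/12, -13/14)
Ac = (0, 0, -533/7350)
Σ b_i: 474/221·1 + 804/697·1 + (-1225/533)·1 = 1 ✓
b·c: 804/697·(-17/12) + (-1225/533)·(-13/14) = 1/2 ✓
b·c²: 804/697·289/144 + (-1225/533)·169/196 = 1/3 ✓
b·Ac: (-1225/533)·(-533/7350) = 1/6 ✓; 3 stages ⇒ order 3.

3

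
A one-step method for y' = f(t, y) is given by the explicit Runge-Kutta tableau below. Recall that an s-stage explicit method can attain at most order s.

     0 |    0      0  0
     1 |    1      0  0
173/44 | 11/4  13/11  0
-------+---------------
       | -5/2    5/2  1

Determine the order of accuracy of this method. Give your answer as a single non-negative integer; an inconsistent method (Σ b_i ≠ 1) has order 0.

b = (-5/2, 5/2, 1)
c = (0, 1, 173/44)
Ac = (0, 0, 13/11)
Σ b_i: (-5/2)·1 + 5/2·1 + 1·1 = 1 ✓
b·c: 5/2·1 + 1·173/44 = 283/44 ≠ 1/2 ⇒ order 1.

1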